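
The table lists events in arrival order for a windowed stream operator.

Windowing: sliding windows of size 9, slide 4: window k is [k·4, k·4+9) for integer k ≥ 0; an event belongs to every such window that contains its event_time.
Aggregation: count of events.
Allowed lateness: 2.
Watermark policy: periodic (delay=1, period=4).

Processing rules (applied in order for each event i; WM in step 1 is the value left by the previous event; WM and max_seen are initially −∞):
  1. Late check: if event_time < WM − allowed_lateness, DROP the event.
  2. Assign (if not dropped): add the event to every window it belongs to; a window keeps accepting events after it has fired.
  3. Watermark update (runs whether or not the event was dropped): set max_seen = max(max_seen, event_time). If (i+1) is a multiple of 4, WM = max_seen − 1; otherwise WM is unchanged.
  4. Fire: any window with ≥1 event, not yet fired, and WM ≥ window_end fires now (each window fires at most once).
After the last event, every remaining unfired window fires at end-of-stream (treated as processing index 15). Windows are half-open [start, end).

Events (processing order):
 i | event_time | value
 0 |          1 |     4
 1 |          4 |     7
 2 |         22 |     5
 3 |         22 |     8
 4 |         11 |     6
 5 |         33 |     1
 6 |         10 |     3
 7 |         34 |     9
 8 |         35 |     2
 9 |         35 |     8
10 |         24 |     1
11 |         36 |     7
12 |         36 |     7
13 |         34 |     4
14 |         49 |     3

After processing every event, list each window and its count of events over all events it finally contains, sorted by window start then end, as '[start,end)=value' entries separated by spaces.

i=0 t=1 v=4: → [0,9); WM=−∞
i=1 t=4 v=7: → [4,13),[0,9); WM=−∞
i=2 t=22 v=5: → [20,29),[16,25); WM=−∞
i=3 t=22 v=8: → [20,29),[16,25); WM=21; [0,9) fires=2 [4,13) fires=1
i=4 t=11 v=6: DROP (t<21-2); WM=21
i=5 t=33 v=1: → [32,41),[28,37); WM=21
i=6 t=10 v=3: DROP (t<21-2); WM=21
i=7 t=34 v=9: → [32,41),[28,37); WM=33; [16,25) fires=2 [20,29) fires=2
i=8 t=35 v=2: → [32,41),[28,37); WM=33
i=9 t=35 v=8: → [32,41),[28,37); WM=33
i=10 t=24 v=1: DROP (t<33-2); WM=33
i=11 t=36 v=7: → [36,45),[32,41),[28,37); WM=35
i=12 t=36 v=7: → [36,45),[32,41),[28,37); WM=35
i=13 t=34 v=4: → [32,41),[28,37); WM=35
i=14 t=49 v=3: → [48,57),[44,53); WM=35

[0,9)=2 [4,13)=1 [16,25)=2 [20,29)=2 [28,37)=7 [32,41)=7 [36,45)=2 [44,53)=1 [48,57)=1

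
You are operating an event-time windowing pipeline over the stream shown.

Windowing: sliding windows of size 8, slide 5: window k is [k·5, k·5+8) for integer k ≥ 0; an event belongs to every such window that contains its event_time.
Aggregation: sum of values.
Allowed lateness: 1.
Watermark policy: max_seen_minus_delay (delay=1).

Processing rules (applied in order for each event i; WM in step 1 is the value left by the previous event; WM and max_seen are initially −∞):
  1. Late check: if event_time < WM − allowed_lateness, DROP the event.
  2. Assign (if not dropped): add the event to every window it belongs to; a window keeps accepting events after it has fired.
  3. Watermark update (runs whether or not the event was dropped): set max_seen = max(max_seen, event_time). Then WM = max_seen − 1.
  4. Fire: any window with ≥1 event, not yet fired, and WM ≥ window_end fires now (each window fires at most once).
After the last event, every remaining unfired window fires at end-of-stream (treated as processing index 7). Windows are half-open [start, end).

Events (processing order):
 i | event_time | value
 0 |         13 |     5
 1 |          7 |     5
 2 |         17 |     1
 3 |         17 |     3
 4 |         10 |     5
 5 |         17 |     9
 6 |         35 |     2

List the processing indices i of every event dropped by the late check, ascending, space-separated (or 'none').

i=0 t=13 v=5: → [10,18); WM=12
i=1 t=7 v=5: DROP (t<12-1); WM=12
i=2 t=17 v=1: → [15,23),[10,18); WM=16
i=3 t=17 v=3: → [15,23),[10,18); WM=16
i=4 t=10 v=5: DROP (t<16-1); WM=16
i=5 t=17 v=9: → [15,23),[10,18); WM=16
i=6 t=35 v=2: → [35,43),[30,38); WM=34; [10,18) fires=18 [15,23) fires=13

1 4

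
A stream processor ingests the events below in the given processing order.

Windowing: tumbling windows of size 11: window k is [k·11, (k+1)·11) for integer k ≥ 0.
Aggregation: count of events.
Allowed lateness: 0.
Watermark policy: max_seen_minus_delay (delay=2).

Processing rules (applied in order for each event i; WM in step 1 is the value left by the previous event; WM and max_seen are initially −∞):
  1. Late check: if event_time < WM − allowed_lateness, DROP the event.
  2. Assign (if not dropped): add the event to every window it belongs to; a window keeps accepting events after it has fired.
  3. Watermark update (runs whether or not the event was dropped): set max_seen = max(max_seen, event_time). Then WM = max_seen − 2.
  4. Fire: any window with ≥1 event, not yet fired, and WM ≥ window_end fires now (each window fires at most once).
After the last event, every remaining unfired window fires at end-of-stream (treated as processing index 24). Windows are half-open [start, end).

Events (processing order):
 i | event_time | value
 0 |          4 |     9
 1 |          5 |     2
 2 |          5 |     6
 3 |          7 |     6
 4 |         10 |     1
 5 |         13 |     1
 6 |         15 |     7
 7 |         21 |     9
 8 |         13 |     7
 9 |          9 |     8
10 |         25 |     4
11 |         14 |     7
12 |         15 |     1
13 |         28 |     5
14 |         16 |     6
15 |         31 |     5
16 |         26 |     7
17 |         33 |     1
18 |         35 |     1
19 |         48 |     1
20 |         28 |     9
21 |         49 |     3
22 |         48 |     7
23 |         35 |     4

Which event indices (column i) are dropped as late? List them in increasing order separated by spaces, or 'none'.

i=0 t=4 v=9: → [0,11); WM=2
i=1 t=5 v=2: → [0,11); WM=3
i=2 t=5 v=6: → [0,11); WM=3
i=3 t=7 v=6: → [0,11); WM=5
i=4 t=10 v=1: → [0,11); WM=8
i=5 t=13 v=1: → [11,22); WM=11; [0,11) fires=5
i=6 t=15 v=7: → [11,22); WM=13
i=7 t=21 v=9: → [11,22); WM=19
i=8 t=13 v=7: DROP (t<19-0); WM=19
i=9 t=9 v=8: DROP (t<19-0); WM=19
i=10 t=25 v=4: → [22,33); WM=23; [11,22) fires=3
i=11 t=14 v=7: DROP (t<23-0); WM=23
i=12 t=15 v=1: DROP (t<23-0); WM=23
i=13 t=28 v=5: → [22,33); WM=26
i=14 t=16 v=6: DROP (t<26-0); WM=26
i=15 t=31 v=5: → [22,33); WM=29
i=16 t=26 v=7: DROP (t<29-0); WM=29
i=17 t=33 v=1: → [33,44); WM=31
i=18 t=35 v=1: → [33,44); WM=33; [22,33) fires=3
i=19 t=48 v=1: → [44,55); WM=46; [33,44) fires=2
i=20 t=28 v=9: DROP (t<46-0); WM=46
i=21 t=49 v=3: → [44,55); WM=47
i=22 t=48 v=7: → [44,55); WM=47
i=23 t=35 v=4: DROP (t<47-0); WM=47

8 9 11 12 14 16 20 23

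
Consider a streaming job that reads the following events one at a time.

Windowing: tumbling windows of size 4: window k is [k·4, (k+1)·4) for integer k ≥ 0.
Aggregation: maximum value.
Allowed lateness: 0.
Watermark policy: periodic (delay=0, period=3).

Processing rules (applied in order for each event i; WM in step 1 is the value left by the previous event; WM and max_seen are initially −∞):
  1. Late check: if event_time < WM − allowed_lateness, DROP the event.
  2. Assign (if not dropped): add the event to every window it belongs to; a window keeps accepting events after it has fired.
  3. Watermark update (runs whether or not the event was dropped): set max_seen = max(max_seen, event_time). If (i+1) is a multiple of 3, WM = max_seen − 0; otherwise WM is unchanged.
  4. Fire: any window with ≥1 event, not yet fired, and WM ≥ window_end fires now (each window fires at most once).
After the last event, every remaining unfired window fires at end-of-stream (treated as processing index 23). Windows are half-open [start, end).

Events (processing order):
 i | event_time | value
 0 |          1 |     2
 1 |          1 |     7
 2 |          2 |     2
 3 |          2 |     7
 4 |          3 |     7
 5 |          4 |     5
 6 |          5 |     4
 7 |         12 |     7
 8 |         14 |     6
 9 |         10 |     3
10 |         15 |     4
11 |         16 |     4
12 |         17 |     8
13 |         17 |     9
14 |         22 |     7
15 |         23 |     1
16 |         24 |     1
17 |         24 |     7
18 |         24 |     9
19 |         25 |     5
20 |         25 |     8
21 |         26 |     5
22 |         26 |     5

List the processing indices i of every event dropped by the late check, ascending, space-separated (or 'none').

9

i=0 t=1 v=2: → [0,4); WM=−∞
i=1 t=1 v=7: → [0,4); WM=−∞
i=2 t=2 v=2: → [0,4); WM=2
i=3 t=2 v=7: → [0,4); WM=2
i=4 t=3 v=7: → [0,4); WM=2
i=5 t=4 v=5: → [4,8); WM=4; [0,4) fires=7
i=6 t=5 v=4: → [4,8); WM=4
i=7 t=12 v=7: → [12,16); WM=4
i=8 t=14 v=6: → [12,16); WM=14; [4,8) fires=5
i=9 t=10 v=3: DROP (t<14-0); WM=14
i=10 t=15 v=4: → [12,16); WM=14
i=11 t=16 v=4: → [16,20); WM=16; [12,16) fires=7
i=12 t=17 v=8: → [16,20); WM=16
i=13 t=17 v=9: → [16,20); WM=16
i=14 t=22 v=7: → [20,24); WM=22; [16,20) fires=9
i=15 t=23 v=1: → [20,24); WM=22
i=16 t=24 v=1: → [24,28); WM=22
i=17 t=24 v=7: → [24,28); WM=24; [20,24) fires=7
i=18 t=24 v=9: → [24,28); WM=24
i=19 t=25 v=5: → [24,28); WM=24
i=20 t=25 v=8: → [24,28); WM=25
i=21 t=26 v=5: → [24,28); WM=25
i=22 t=26 v=5: → [24,28); WM=25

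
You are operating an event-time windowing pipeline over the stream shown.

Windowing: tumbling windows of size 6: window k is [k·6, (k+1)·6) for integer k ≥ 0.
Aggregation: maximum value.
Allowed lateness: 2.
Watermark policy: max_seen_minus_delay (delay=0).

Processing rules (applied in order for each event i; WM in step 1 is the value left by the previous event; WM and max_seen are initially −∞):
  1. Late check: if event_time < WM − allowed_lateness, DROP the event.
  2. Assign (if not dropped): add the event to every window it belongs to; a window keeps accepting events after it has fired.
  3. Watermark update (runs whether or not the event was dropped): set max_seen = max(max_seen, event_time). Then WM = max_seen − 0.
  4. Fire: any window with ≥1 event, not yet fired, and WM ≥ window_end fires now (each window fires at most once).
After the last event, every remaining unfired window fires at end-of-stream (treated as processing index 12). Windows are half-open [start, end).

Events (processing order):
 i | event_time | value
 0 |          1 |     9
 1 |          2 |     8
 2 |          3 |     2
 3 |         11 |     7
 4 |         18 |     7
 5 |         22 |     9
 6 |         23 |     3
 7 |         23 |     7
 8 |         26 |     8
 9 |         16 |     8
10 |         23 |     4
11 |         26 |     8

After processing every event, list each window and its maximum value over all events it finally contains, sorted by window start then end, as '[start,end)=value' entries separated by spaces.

i=0 t=1 v=9: → [0,6); WM=1
i=1 t=2 v=8: → [0,6); WM=2
i=2 t=3 v=2: → [0,6); WM=3
i=3 t=11 v=7: → [6,12); WM=11; [0,6) fires=9
i=4 t=18 v=7: → [18,24); WM=18; [6,12) fires=7
i=5 t=22 v=9: → [18,24); WM=22
i=6 t=23 v=3: → [18,24); WM=23
i=7 t=23 v=7: → [18,24); WM=23
i=8 t=26 v=8: → [24,30); WM=26; [18,24) fires=9
i=9 t=16 v=8: DROP (t<26-2); WM=26
i=10 t=23 v=4: DROP (t<26-2); WM=26
i=11 t=26 v=8: → [24,30); WM=26

[0,6)=9 [6,12)=7 [18,24)=9 [24,30)=8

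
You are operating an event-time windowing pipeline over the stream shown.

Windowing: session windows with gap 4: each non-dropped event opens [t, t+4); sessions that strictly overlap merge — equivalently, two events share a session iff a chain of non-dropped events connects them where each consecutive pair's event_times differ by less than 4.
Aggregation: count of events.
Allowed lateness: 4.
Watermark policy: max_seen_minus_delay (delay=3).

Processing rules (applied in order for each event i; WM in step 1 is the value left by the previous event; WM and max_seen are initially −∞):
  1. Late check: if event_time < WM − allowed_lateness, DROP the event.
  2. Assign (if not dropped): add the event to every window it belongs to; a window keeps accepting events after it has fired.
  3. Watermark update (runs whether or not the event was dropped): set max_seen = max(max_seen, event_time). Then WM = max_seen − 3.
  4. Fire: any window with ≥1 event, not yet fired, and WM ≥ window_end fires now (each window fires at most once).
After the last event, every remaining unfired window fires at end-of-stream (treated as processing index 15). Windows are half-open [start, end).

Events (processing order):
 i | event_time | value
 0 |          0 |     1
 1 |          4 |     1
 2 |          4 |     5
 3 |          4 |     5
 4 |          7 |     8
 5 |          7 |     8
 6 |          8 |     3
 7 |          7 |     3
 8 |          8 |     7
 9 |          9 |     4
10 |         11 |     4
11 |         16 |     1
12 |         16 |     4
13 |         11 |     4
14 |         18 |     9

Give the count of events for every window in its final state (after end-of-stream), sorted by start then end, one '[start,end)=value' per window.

[0,4)=1 [4,15)=11 [16,22)=3

i=0 t=0 v=1: → [0,4); WM=-3
i=1 t=4 v=1: → [4,8); WM=1
i=2 t=4 v=5: → [4,8); WM=1
i=3 t=4 v=5: → [4,8); WM=1
i=4 t=7 v=8: → [4,11); WM=4
i=5 t=7 v=8: → [4,11); WM=4
i=6 t=8 v=3: → [4,12); WM=5
i=7 t=7 v=3: → [4,12); WM=5
i=8 t=8 v=7: → [4,12); WM=5
i=9 t=9 v=4: → [4,13); WM=6
i=10 t=11 v=4: → [4,15); WM=8
i=11 t=16 v=1: → [16,20); WM=13
i=12 t=16 v=4: → [16,20); WM=13
i=13 t=11 v=4: → [4,15); WM=13
i=14 t=18 v=9: → [16,22); WM=15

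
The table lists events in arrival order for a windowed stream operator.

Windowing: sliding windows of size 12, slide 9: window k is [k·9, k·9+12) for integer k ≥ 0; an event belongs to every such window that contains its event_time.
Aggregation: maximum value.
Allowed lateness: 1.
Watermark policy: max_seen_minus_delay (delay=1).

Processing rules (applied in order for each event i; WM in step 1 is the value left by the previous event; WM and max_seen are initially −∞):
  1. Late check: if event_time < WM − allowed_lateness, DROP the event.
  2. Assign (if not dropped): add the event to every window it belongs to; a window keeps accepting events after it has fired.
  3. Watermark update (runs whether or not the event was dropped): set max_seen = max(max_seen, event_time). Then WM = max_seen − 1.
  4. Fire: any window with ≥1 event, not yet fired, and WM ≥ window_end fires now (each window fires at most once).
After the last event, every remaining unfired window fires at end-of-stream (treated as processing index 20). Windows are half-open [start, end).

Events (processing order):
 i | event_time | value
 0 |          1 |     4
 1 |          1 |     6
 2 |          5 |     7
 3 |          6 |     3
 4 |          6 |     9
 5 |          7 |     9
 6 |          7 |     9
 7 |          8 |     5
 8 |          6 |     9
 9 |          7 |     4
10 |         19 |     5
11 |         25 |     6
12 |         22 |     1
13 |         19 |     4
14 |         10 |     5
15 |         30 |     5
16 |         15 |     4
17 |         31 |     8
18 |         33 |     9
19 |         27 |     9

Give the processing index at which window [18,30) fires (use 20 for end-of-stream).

17

i=0 t=1 v=4: → [0,12); WM=0
i=1 t=1 v=6: → [0,12); WM=0
i=2 t=5 v=7: → [0,12); WM=4
i=3 t=6 v=3: → [0,12); WM=5
i=4 t=6 v=9: → [0,12); WM=5
i=5 t=7 v=9: → [0,12); WM=6
i=6 t=7 v=9: → [0,12); WM=6
i=7 t=8 v=5: → [0,12); WM=7
i=8 t=6 v=9: → [0,12); WM=7
i=9 t=7 v=4: → [0,12); WM=7
i=10 t=19 v=5: → [18,30),[9,21); WM=18; [0,12) fires=9
i=11 t=25 v=6: → [18,30); WM=24; [9,21) fires=5
i=12 t=22 v=1: DROP (t<24-1); WM=24
i=13 t=19 v=4: DROP (t<24-1); WM=24
i=14 t=10 v=5: DROP (t<24-1); WM=24
i=15 t=30 v=5: → [27,39); WM=29
i=16 t=15 v=4: DROP (t<29-1); WM=29
i=17 t=31 v=8: → [27,39); WM=30; [18,30) fires=6
i=18 t=33 v=9: → [27,39); WM=32
i=19 t=27 v=9: DROP (t<32-1); WM=32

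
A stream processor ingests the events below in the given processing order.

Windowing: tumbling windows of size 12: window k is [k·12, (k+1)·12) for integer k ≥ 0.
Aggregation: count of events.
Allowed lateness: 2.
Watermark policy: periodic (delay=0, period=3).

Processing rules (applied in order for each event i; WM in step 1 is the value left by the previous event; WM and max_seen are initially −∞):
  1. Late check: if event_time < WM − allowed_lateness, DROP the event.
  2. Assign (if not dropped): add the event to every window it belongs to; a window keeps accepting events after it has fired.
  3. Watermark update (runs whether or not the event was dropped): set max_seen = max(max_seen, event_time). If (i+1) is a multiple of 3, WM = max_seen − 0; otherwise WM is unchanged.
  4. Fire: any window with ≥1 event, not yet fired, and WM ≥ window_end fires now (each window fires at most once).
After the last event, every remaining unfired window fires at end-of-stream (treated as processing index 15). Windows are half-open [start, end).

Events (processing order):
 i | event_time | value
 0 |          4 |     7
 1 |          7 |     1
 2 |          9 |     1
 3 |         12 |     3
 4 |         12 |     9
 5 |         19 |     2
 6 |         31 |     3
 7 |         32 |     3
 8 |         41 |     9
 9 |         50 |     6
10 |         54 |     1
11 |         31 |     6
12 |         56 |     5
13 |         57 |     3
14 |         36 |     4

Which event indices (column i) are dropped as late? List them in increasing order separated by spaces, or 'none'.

11 14

i=0 t=4 v=7: → [0,12); WM=−∞
i=1 t=7 v=1: → [0,12); WM=−∞
i=2 t=9 v=1: → [0,12); WM=9
i=3 t=12 v=3: → [12,24); WM=9
i=4 t=12 v=9: → [12,24); WM=9
i=5 t=19 v=2: → [12,24); WM=19; [0,12) fires=3
i=6 t=31 v=3: → [24,36); WM=19
i=7 t=32 v=3: → [24,36); WM=19
i=8 t=41 v=9: → [36,48); WM=41; [12,24) fires=3 [24,36) fires=2
i=9 t=50 v=6: → [48,60); WM=41
i=10 t=54 v=1: → [48,60); WM=41
i=11 t=31 v=6: DROP (t<41-2); WM=54; [36,48) fires=1
i=12 t=56 v=5: → [48,60); WM=54
i=13 t=57 v=3: → [48,60); WM=54
i=14 t=36 v=4: DROP (t<54-2); WM=57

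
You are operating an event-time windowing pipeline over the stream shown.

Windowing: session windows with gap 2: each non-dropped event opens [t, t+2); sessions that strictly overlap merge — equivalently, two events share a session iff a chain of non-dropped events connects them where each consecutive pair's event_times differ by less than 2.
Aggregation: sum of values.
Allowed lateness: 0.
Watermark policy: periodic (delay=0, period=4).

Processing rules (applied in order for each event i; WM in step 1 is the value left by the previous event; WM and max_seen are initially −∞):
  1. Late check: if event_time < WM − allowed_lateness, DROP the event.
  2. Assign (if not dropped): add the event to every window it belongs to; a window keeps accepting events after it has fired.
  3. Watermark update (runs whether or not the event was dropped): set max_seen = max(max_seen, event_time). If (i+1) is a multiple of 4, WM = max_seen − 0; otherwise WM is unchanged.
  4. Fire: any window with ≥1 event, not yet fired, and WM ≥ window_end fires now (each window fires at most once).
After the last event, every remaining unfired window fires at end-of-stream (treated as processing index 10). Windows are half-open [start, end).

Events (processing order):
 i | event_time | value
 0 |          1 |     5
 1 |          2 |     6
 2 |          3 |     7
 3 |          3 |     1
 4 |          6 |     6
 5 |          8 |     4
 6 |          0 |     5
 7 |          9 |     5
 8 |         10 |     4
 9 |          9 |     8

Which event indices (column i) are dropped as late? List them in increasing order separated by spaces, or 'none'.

6

i=0 t=1 v=5: → [1,3); WM=−∞
i=1 t=2 v=6: → [1,4); WM=−∞
i=2 t=3 v=7: → [1,5); WM=−∞
i=3 t=3 v=1: → [1,5); WM=3
i=4 t=6 v=6: → [6,8); WM=3
i=5 t=8 v=4: → [8,10); WM=3
i=6 t=0 v=5: DROP (t<3-0); WM=3
i=7 t=9 v=5: → [8,11); WM=9
i=8 t=10 v=4: → [8,12); WM=9
i=9 t=9 v=8: → [8,12); WM=9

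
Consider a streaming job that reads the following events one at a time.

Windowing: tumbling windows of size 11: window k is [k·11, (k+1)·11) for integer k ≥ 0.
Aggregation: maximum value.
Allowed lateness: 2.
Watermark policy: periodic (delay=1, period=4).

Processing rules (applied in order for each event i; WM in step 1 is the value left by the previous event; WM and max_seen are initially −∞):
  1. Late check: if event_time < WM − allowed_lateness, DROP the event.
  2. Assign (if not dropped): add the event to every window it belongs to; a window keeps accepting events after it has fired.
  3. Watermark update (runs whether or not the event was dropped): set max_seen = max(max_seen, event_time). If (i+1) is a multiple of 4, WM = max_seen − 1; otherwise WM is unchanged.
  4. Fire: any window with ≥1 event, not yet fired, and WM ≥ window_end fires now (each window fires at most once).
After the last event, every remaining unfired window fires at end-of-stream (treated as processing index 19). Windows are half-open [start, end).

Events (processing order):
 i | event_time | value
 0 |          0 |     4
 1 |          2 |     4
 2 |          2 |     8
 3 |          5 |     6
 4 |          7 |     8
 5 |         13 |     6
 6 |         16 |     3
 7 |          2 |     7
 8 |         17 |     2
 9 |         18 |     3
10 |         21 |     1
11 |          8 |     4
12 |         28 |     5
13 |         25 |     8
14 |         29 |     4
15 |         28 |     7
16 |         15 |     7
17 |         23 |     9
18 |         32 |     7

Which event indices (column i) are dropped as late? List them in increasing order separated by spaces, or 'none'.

i=0 t=0 v=4: → [0,11); WM=−∞
i=1 t=2 v=4: → [0,11); WM=−∞
i=2 t=2 v=8: → [0,11); WM=−∞
i=3 t=5 v=6: → [0,11); WM=4
i=4 t=7 v=8: → [0,11); WM=4
i=5 t=13 v=6: → [11,22); WM=4
i=6 t=16 v=3: → [11,22); WM=4
i=7 t=2 v=7: → [0,11); WM=15; [0,11) fires=8
i=8 t=17 v=2: → [11,22); WM=15
i=9 t=18 v=3: → [11,22); WM=15
i=10 t=21 v=1: → [11,22); WM=15
i=11 t=8 v=4: DROP (t<15-2); WM=20
i=12 t=28 v=5: → [22,33); WM=20
i=13 t=25 v=8: → [22,33); WM=20
i=14 t=29 v=4: → [22,33); WM=20
i=15 t=28 v=7: → [22,33); WM=28; [11,22) fires=6
i=16 t=15 v=7: DROP (t<28-2); WM=28
i=17 t=23 v=9: DROP (t<28-2); WM=28
i=18 t=32 v=7: → [22,33); WM=28

11 16 17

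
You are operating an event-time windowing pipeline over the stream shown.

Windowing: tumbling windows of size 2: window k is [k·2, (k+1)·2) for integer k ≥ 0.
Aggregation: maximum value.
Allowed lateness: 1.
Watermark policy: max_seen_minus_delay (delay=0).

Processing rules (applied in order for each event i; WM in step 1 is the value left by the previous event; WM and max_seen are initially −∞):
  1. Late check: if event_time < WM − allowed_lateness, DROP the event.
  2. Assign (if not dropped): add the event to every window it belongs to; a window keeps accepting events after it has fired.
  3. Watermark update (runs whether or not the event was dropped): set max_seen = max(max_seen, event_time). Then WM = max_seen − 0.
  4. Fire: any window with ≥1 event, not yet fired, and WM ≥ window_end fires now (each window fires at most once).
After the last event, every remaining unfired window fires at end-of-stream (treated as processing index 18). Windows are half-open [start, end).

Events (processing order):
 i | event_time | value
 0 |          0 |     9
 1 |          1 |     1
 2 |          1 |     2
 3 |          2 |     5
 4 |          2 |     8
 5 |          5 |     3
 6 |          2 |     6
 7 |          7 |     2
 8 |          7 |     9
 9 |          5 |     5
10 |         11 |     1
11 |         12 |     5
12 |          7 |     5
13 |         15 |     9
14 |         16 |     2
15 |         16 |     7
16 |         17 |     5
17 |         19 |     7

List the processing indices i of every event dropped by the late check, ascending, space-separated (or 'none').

6 9 12

i=0 t=0 v=9: → [0,2); WM=0
i=1 t=1 v=1: → [0,2); WM=1
i=2 t=1 v=2: → [0,2); WM=1
i=3 t=2 v=5: → [2,4); WM=2; [0,2) fires=9
i=4 t=2 v=8: → [2,4); WM=2
i=5 t=5 v=3: → [4,6); WM=5; [2,4) fires=8
i=6 t=2 v=6: DROP (t<5-1); WM=5
i=7 t=7 v=2: → [6,8); WM=7; [4,6) fires=3
i=8 t=7 v=9: → [6,8); WM=7
i=9 t=5 v=5: DROP (t<7-1); WM=7
i=10 t=11 v=1: → [10,12); WM=11; [6,8) fires=9
i=11 t=12 v=5: → [12,14); WM=12; [10,12) fires=1
i=12 t=7 v=5: DROP (t<12-1); WM=12
i=13 t=15 v=9: → [14,16); WM=15; [12,14) fires=5
i=14 t=16 v=2: → [16,18); WM=16; [14,16) fires=9
i=15 t=16 v=7: → [16,18); WM=16
i=16 t=17 v=5: → [16,18); WM=17
i=17 t=19 v=7: → [18,20); WM=19; [16,18) fires=7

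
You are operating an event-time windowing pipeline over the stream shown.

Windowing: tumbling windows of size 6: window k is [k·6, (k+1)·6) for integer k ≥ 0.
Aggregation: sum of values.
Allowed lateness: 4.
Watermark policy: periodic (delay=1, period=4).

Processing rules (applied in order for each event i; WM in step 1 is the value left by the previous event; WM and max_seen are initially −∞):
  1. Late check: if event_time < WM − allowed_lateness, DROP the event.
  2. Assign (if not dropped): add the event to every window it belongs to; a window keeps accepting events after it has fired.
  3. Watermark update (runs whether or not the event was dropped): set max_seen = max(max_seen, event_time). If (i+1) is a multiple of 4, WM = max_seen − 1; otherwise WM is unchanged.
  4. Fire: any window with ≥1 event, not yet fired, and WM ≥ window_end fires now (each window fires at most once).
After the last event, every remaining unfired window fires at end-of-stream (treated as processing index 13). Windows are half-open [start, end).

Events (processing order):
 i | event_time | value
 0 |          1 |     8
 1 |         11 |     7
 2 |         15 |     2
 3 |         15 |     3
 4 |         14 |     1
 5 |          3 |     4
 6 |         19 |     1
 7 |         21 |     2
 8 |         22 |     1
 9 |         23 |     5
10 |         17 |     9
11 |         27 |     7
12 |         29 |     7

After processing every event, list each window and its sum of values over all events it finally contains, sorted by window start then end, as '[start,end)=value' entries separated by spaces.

[0,6)=8 [6,12)=7 [12,18)=15 [18,24)=9 [24,30)=14

i=0 t=1 v=8: → [0,6); WM=−∞
i=1 t=11 v=7: → [6,12); WM=−∞
i=2 t=15 v=2: → [12,18); WM=−∞
i=3 t=15 v=3: → [12,18); WM=14; [0,6) fires=8 [6,12) fires=7
i=4 t=14 v=1: → [12,18); WM=14
i=5 t=3 v=4: DROP (t<14-4); WM=14
i=6 t=19 v=1: → [18,24); WM=14
i=7 t=21 v=2: → [18,24); WM=20; [12,18) fires=6
i=8 t=22 v=1: → [18,24); WM=20
i=9 t=23 v=5: → [18,24); WM=20
i=10 t=17 v=9: → [12,18); WM=20
i=11 t=27 v=7: → [24,30); WM=26; [18,24) fires=9
i=12 t=29 v=7: → [24,30); WM=26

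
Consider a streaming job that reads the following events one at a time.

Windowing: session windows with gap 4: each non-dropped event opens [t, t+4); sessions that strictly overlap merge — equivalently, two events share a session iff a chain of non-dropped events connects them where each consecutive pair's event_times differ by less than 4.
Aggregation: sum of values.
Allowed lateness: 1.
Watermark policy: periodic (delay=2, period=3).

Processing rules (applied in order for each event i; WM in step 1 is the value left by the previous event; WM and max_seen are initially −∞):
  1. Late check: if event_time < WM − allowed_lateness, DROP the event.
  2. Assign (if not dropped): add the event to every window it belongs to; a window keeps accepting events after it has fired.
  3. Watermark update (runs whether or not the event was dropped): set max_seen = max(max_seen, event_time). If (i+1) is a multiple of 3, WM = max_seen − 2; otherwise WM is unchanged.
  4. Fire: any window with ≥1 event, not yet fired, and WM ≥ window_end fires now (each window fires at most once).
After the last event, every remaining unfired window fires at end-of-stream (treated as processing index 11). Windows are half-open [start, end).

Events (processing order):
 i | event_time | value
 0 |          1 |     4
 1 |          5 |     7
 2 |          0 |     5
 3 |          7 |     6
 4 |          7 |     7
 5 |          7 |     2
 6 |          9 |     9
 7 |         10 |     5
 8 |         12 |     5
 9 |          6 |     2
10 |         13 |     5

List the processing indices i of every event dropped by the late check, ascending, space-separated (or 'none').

9

i=0 t=1 v=4: → [1,5); WM=−∞
i=1 t=5 v=7: → [5,9); WM=−∞
i=2 t=0 v=5: → [0,5); WM=3
i=3 t=7 v=6: → [5,11); WM=3
i=4 t=7 v=7: → [5,11); WM=3
i=5 t=7 v=2: → [5,11); WM=5
i=6 t=9 v=9: → [5,13); WM=5
i=7 t=10 v=5: → [5,14); WM=5
i=8 t=12 v=5: → [5,16); WM=10
i=9 t=6 v=2: DROP (t<10-1); WM=10
i=10 t=13 v=5: → [5,17); WM=10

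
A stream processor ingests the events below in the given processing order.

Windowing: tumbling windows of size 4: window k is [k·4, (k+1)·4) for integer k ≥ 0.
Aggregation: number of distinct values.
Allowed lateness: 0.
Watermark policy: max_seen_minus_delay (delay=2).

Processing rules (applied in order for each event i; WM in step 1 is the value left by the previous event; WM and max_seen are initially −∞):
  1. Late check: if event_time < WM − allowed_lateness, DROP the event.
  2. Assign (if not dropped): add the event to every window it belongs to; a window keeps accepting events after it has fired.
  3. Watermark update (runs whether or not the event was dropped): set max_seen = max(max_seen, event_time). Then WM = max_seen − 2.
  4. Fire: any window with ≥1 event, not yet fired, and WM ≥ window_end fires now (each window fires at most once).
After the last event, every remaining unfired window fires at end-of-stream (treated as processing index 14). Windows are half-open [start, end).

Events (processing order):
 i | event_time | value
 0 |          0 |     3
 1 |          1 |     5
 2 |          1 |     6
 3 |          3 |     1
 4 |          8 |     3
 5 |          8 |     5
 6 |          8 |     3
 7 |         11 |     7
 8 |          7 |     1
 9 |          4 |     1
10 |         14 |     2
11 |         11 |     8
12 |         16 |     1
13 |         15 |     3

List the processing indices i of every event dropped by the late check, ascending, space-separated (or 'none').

i=0 t=0 v=3: → [0,4); WM=-2
i=1 t=1 v=5: → [0,4); WM=-1
i=2 t=1 v=6: → [0,4); WM=-1
i=3 t=3 v=1: → [0,4); WM=1
i=4 t=8 v=3: → [8,12); WM=6; [0,4) fires=4
i=5 t=8 v=5: → [8,12); WM=6
i=6 t=8 v=3: → [8,12); WM=6
i=7 t=11 v=7: → [8,12); WM=9
i=8 t=7 v=1: DROP (t<9-0); WM=9
i=9 t=4 v=1: DROP (t<9-0); WM=9
i=10 t=14 v=2: → [12,16); WM=12; [8,12) fires=3
i=11 t=11 v=8: DROP (t<12-0); WM=12
i=12 t=16 v=1: → [16,20); WM=14
i=13 t=15 v=3: → [12,16); WM=14

8 9 11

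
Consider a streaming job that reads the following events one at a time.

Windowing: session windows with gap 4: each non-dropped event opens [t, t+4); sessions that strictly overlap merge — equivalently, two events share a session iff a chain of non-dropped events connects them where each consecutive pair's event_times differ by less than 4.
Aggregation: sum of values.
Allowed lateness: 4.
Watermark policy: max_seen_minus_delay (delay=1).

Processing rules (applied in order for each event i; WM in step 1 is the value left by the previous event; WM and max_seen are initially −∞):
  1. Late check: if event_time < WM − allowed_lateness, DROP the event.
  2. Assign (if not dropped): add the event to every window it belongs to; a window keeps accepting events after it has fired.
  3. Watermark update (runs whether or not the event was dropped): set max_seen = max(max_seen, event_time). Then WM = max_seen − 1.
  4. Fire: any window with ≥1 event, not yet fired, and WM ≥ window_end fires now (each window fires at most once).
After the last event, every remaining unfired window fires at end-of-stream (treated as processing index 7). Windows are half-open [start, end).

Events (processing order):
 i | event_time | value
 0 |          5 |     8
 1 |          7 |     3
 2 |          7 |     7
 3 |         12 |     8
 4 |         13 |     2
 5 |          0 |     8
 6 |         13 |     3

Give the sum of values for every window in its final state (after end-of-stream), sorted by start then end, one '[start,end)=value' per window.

i=0 t=5 v=8: → [5,9); WM=4
i=1 t=7 v=3: → [5,11); WM=6
i=2 t=7 v=7: → [5,11); WM=6
i=3 t=12 v=8: → [12,16); WM=11
i=4 t=13 v=2: → [12,17); WM=12
i=5 t=0 v=8: DROP (t<12-4); WM=12
i=6 t=13 v=3: → [12,17); WM=12

[5,11)=18 [12,17)=13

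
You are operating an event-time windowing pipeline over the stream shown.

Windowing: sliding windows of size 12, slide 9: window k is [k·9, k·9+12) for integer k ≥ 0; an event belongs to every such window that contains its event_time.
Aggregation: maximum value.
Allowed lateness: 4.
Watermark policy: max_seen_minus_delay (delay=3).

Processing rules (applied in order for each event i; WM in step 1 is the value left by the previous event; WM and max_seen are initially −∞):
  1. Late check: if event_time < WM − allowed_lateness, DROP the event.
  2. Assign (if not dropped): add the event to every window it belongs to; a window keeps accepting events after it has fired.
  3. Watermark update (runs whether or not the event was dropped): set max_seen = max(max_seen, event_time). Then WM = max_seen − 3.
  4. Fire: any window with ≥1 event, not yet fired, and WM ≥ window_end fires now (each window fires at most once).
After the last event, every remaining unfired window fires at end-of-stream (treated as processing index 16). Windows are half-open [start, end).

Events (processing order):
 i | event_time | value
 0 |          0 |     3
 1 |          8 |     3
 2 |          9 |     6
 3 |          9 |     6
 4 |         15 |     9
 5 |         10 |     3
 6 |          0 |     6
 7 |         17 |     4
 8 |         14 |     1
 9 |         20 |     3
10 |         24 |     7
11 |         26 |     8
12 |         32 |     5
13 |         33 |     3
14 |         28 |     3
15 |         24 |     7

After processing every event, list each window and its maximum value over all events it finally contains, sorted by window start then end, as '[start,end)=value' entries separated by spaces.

[0,12)=6 [9,21)=9 [18,30)=8 [27,39)=5

i=0 t=0 v=3: → [0,12); WM=-3
i=1 t=8 v=3: → [0,12); WM=5
i=2 t=9 v=6: → [9,21),[0,12); WM=6
i=3 t=9 v=6: → [9,21),[0,12); WM=6
i=4 t=15 v=9: → [9,21); WM=12; [0,12) fires=6
i=5 t=10 v=3: → [9,21),[0,12); WM=12
i=6 t=0 v=6: DROP (t<12-4); WM=12
i=7 t=17 v=4: → [9,21); WM=14
i=8 t=14 v=1: → [9,21); WM=14
i=9 t=20 v=3: → [18,30),[9,21); WM=17
i=10 t=24 v=7: → [18,30); WM=21; [9,21) fires=9
i=11 t=26 v=8: → [18,30); WM=23
i=12 t=32 v=5: → [27,39); WM=29
i=13 t=33 v=3: → [27,39); WM=30; [18,30) fires=8
i=14 t=28 v=3: → [27,39),[18,30); WM=30
i=15 t=24 v=7: DROP (t<30-4); WM=30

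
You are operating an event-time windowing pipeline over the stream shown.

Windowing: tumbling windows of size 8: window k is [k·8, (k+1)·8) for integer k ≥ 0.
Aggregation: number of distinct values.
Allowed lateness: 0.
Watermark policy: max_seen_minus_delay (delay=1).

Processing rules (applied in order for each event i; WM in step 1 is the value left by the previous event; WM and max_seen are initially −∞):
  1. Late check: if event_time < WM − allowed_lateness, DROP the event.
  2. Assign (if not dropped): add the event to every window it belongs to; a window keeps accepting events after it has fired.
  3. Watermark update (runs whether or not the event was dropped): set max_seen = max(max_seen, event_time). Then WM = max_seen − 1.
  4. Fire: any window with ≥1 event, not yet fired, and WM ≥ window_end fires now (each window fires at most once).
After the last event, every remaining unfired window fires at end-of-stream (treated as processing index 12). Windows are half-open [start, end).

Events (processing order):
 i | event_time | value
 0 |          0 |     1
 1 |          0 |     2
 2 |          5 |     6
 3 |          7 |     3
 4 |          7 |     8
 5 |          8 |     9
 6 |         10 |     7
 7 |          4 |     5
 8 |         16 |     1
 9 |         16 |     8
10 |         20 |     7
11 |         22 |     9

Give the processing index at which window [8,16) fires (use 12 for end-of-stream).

10

i=0 t=0 v=1: → [0,8); WM=-1
i=1 t=0 v=2: → [0,8); WM=-1
i=2 t=5 v=6: → [0,8); WM=4
i=3 t=7 v=3: → [0,8); WM=6
i=4 t=7 v=8: → [0,8); WM=6
i=5 t=8 v=9: → [8,16); WM=7
i=6 t=10 v=7: → [8,16); WM=9; [0,8) fires=5
i=7 t=4 v=5: DROP (t<9-0); WM=9
i=8 t=16 v=1: → [16,24); WM=15
i=9 t=16 v=8: → [16,24); WM=15
i=10 t=20 v=7: → [16,24); WM=19; [8,16) fires=2
i=11 t=22 v=9: → [16,24); WM=21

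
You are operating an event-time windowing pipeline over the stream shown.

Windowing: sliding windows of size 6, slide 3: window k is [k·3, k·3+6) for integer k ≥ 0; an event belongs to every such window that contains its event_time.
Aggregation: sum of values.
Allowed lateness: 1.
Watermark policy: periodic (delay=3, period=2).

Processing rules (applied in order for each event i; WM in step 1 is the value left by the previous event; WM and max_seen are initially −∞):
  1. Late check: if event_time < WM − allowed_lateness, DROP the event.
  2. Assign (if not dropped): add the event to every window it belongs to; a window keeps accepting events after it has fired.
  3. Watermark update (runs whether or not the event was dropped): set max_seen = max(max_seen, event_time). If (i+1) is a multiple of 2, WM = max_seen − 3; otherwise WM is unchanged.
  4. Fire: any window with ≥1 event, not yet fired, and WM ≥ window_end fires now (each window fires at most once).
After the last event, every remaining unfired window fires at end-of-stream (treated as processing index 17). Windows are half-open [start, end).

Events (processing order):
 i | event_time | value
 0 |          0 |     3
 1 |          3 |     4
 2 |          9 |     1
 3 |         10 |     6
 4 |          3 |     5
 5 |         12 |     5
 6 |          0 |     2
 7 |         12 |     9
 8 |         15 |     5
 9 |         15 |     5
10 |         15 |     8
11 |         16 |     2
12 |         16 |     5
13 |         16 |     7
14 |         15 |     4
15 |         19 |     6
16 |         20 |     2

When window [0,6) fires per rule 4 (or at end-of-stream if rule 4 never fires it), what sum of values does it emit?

7

i=0 t=0 v=3: → [0,6); WM=−∞
i=1 t=3 v=4: → [3,9),[0,6); WM=0
i=2 t=9 v=1: → [9,15),[6,12); WM=0
i=3 t=10 v=6: → [9,15),[6,12); WM=7; [0,6) fires=7
i=4 t=3 v=5: DROP (t<7-1); WM=7
i=5 t=12 v=5: → [12,18),[9,15); WM=9; [3,9) fires=4
i=6 t=0 v=2: DROP (t<9-1); WM=9
i=7 t=12 v=9: → [12,18),[9,15); WM=9
i=8 t=15 v=5: → [15,21),[12,18); WM=9
i=9 t=15 v=5: → [15,21),[12,18); WM=12; [6,12) fires=7
i=10 t=15 v=8: → [15,21),[12,18); WM=12
i=11 t=16 v=2: → [15,21),[12,18); WM=13
i=12 t=16 v=5: → [15,21),[12,18); WM=13
i=13 t=16 v=7: → [15,21),[12,18); WM=13
i=14 t=15 v=4: → [15,21),[12,18); WM=13
i=15 t=19 v=6: → [18,24),[15,21); WM=16; [9,15) fires=21
i=16 t=20 v=2: → [18,24),[15,21); WM=16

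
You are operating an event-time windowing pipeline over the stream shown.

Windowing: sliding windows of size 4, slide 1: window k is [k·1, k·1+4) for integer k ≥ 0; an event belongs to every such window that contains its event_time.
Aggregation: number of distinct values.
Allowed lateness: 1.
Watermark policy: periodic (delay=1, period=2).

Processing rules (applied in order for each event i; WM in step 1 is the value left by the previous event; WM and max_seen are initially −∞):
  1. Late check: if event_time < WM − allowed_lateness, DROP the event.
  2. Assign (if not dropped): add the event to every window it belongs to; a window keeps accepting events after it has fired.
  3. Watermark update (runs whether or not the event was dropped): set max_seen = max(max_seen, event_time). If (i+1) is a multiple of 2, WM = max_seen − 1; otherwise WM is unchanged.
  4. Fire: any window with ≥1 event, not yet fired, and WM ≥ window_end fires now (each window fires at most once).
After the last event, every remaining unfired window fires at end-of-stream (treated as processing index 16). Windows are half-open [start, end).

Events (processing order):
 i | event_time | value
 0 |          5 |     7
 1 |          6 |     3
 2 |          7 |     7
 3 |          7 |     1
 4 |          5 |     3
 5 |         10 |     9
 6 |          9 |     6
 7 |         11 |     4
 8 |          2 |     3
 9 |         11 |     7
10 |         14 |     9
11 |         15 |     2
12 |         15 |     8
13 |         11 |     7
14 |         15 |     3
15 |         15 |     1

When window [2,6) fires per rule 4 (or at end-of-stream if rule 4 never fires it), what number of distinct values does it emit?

i=0 t=5 v=7: → [5,9),[4,8),[3,7),[2,6); WM=−∞
i=1 t=6 v=3: → [6,10),[5,9),[4,8),[3,7); WM=5
i=2 t=7 v=7: → [7,11),[6,10),[5,9),[4,8); WM=5
i=3 t=7 v=1: → [7,11),[6,10),[5,9),[4,8); WM=6; [2,6) fires=1
i=4 t=5 v=3: → [5,9),[4,8),[3,7),[2,6); WM=6
i=5 t=10 v=9: → [10,14),[9,13),[8,12),[7,11); WM=9; [3,7) fires=2 [4,8) fires=3 [5,9) fires=3
i=6 t=9 v=6: → [9,13),[8,12),[7,11),[6,10); WM=9
i=7 t=11 v=4: → [11,15),[10,14),[9,13),[8,12); WM=10; [6,10) fires=4
i=8 t=2 v=3: DROP (t<10-1); WM=10
i=9 t=11 v=7: → [11,15),[10,14),[9,13),[8,12); WM=10
i=10 t=14 v=9: → [14,18),[13,17),[12,16),[11,15); WM=10
i=11 t=15 v=2: → [15,19),[14,18),[13,17),[12,16); WM=14; [7,11) fires=4 [8,12) fires=4 [9,13) fires=4 [10,14) fires=3
i=12 t=15 v=8: → [15,19),[14,18),[13,17),[12,16); WM=14
i=13 t=11 v=7: DROP (t<14-1); WM=14
i=14 t=15 v=3: → [15,19),[14,18),[13,17),[12,16); WM=14
i=15 t=15 v=1: → [15,19),[14,18),[13,17),[12,16); WM=14

1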